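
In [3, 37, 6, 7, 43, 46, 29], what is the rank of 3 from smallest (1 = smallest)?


Sort ascending: [3, 6, 7, 29, 37, 43, 46]
Find 3 in the sorted list.
3 is at position 1 (1-indexed).
Final answer: 1


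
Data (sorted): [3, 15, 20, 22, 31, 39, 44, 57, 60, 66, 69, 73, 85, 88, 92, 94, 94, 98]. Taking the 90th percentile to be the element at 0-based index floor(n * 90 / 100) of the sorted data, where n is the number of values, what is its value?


The dataset has n = 18 elements.
Index = floor(18 * 90 / 100) = floor(1620 / 100) = floor(16.2) = 16
Counting from index 0 in the sorted data, the element at index 16 is 94.
Final answer: 94


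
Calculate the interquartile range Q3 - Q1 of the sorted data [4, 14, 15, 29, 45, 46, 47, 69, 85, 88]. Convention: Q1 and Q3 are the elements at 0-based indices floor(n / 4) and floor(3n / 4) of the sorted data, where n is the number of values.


The data has n = 10 elements.
Q1 index = floor(10 / 4) = floor(2.5) = 2; Q3 index = floor(3 * 10 / 4) = floor(7.5) = 7
Q1 = element at index 2 = 15
Q3 = element at index 7 = 69
IQR = 69 - 15 = 54
Final answer: 54


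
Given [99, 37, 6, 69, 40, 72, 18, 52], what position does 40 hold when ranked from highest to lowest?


Sort descending: [99, 72, 69, 52, 40, 37, 18, 6]
Find 40 in the sorted list.
40 is at position 5.
Final answer: 5


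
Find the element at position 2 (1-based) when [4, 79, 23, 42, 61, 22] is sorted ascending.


Sort ascending: [4, 22, 23, 42, 61, 79]
The 2nd element (1-indexed) is at index 1.
Value = 22
Final answer: 22


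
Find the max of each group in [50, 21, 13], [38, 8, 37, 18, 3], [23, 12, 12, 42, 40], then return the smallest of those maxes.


Find max of each group:
  Group 1: [50, 21, 13] -> max = 50
  Group 2: [38, 8, 37, 18, 3] -> max = 38
  Group 3: [23, 12, 12, 42, 40] -> max = 42
Maxes: [50, 38, 42]
Minimum of maxes = 38
Final answer: 38


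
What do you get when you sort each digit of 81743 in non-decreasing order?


The number 81743 has digits: 8, 1, 7, 4, 3
Sorted: 1, 3, 4, 7, 8
Joining the sorted digits gives the result.
Final answer: 13478


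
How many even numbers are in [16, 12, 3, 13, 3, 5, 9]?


Check each element:
  16 is even
  12 is even
  3 is odd
  13 is odd
  3 is odd
  5 is odd
  9 is odd
Evens: [16, 12]
Count of evens = 2
Final answer: 2


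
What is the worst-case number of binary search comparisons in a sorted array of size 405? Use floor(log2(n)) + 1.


Binary search halves the search space each step.
Maximum comparisons = floor(log2(405)) + 1
log2(405) = 8.6618
floor(log2(405)) = 8, so 8 + 1 = 9
Final answer: 9


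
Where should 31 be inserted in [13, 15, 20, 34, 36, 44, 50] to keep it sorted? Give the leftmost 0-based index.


List is sorted: [13, 15, 20, 34, 36, 44, 50]
We need the leftmost position where 31 can be inserted, i.e. the first index whose element is >= 31 (or the end of the list if none is).
Binary search with low=0, high=7 (0-based indices):
  low=0, high=7, mid=3: a[3]=34 >= 31, so high = 3
  low=0, high=3, mid=1: a[1]=15 < 31, so low = 2
  low=2, high=3, mid=2: a[2]=20 < 31, so low = 3
Now low = high = 3, so the insertion index is 3.
Final answer: 3


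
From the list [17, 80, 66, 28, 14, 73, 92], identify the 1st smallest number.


Sort ascending: [14, 17, 28, 66, 73, 80, 92]
The 1st element (1-indexed) is at index 0.
Value = 14
Final answer: 14


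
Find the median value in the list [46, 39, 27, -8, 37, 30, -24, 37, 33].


First, sort the list: [-24, -8, 27, 30, 33, 37, 37, 39, 46]
The list has 9 elements (odd count).
The middle index is 4 (0-based), and the element there is 33.
Final answer: 33


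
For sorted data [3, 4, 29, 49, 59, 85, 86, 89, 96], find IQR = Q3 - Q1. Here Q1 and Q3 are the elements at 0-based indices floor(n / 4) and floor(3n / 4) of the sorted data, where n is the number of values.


The data has n = 9 elements.
Q1 index = floor(9 / 4) = floor(2.25) = 2; Q3 index = floor(3 * 9 / 4) = floor(6.75) = 6
Q1 = element at index 2 = 29
Q3 = element at index 6 = 86
IQR = 86 - 29 = 57
Final answer: 57


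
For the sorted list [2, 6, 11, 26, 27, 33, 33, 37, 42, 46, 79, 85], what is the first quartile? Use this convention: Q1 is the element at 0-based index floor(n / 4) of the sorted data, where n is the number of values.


The list has n = 12 elements.
Q1 index = floor(12 / 4) = floor(3) = 3
Counting from index 0 in the sorted data, the element at index 3 is 26.
Final answer: 26


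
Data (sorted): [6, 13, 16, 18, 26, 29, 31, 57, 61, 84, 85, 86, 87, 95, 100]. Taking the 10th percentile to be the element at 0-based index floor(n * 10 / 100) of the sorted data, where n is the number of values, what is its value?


The dataset has n = 15 elements.
Index = floor(15 * 10 / 100) = floor(150 / 100) = floor(1.5) = 1
Counting from index 0 in the sorted data, the element at index 1 is 13.
Final answer: 13


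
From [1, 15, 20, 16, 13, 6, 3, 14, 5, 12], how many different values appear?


List all unique values:
Distinct values: [1, 3, 5, 6, 12, 13, 14, 15, 16, 20]
Count = 10
Final answer: 10


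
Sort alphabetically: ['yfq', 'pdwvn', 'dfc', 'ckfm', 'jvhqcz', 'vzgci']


Compare strings character by character (the first differing letter decides):
  'ckfm' < 'dfc' since 'c' < 'd' at position 1
  'dfc' < 'jvhqcz' since 'd' < 'j' at position 1
  'jvhqcz' < 'pdwvn' since 'j' < 'p' at position 1
  'pdwvn' < 'vzgci' since 'p' < 'v' at position 1
  'vzgci' < 'yfq' since 'v' < 'y' at position 1
Chaining these comparisons gives the alphabetical order.
Final answer: ['ckfm', 'dfc', 'jvhqcz', 'pdwvn', 'vzgci', 'yfq']


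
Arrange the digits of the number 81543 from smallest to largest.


The number 81543 has digits: 8, 1, 5, 4, 3
Sorted: 1, 3, 4, 5, 8
Joining the sorted digits gives the result.
Final answer: 13458


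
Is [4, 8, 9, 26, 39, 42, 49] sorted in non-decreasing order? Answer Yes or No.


Check consecutive pairs:
  4 <= 8? True
  8 <= 9? True
  9 <= 26? True
  26 <= 39? True
  39 <= 42? True
  42 <= 49? True
Every consecutive pair is in order, so the list is non-decreasing.
Final answer: Yes


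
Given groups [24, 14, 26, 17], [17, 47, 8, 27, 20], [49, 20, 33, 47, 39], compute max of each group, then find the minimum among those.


Find max of each group:
  Group 1: [24, 14, 26, 17] -> max = 26
  Group 2: [17, 47, 8, 27, 20] -> max = 47
  Group 3: [49, 20, 33, 47, 39] -> max = 49
Maxes: [26, 47, 49]
Minimum of maxes = 26
Final answer: 26


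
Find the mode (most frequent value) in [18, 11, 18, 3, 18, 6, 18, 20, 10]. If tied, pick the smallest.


Count the frequency of each value:
  3 appears 1 time(s)
  6 appears 1 time(s)
  10 appears 1 time(s)
  11 appears 1 time(s)
  18 appears 4 time(s)
  20 appears 1 time(s)
Maximum frequency is 4.
Only 18 reaches that frequency, so it is the mode.
Final answer: 18


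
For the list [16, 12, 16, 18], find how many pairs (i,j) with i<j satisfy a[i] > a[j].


For each element, count the later elements that are smaller than it:
  16 (index 0): smaller elements after it = [12] -> 1
  12 (index 1): smaller elements after it = [] -> 0
  16 (index 2): smaller elements after it = [] -> 0
Total inversions = 1 + 0 + 0 = 1
Final answer: 1


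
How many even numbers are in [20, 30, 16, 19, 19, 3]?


Check each element:
  20 is even
  30 is even
  16 is even
  19 is odd
  19 is odd
  3 is odd
Evens: [20, 30, 16]
Count of evens = 3
Final answer: 3


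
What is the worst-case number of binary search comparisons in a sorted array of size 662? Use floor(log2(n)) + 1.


Binary search halves the search space each step.
Maximum comparisons = floor(log2(662)) + 1
log2(662) = 9.3707
floor(log2(662)) = 9, so 9 + 1 = 10
Final answer: 10


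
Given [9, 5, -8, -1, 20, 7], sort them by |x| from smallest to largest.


Compute absolute values:
  |9| = 9
  |5| = 5
  |-8| = 8
  |-1| = 1
  |20| = 20
  |7| = 7
Absolute values in increasing order: 1 < 5 < 7 < 8 < 9 < 20
Listing the original numbers in that order gives the answer.
Final answer: [-1, 5, 7, -8, 9, 20]


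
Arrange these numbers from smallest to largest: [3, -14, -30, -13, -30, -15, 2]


Original list: [3, -14, -30, -13, -30, -15, 2]
Repeatedly take the smallest remaining element:
  Remaining [3, -14, -30, -13, -30, -15, 2] -> smallest is -30
  Remaining [3, -14, -13, -30, -15, 2] -> smallest is -30
  Remaining [3, -14, -13, -15, 2] -> smallest is -15
  Remaining [3, -14, -13, 2] -> smallest is -14
  Remaining [3, -13, 2] -> smallest is -13
  Remaining [3, 2] -> smallest is 2
  Remaining [3] -> smallest is 3
Collecting the picks in order gives the sorted list.
Final answer: [-30, -30, -15, -14, -13, 2, 3]


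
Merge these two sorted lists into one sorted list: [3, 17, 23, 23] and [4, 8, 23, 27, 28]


List A: [3, 17, 23, 23]
List B: [4, 8, 23, 27, 28]
Repeatedly compare the front elements and take the smaller:
  3 vs 4 -> take 3
  17 vs 4 -> take 4
  17 vs 8 -> take 8
  17 vs 23 -> take 17
  23 vs 23 -> take 23
  23 vs 23 -> take 23
  A is exhausted; append the rest of B: [23, 27, 28]
Final answer: [3, 4, 8, 17, 23, 23, 23, 27, 28]


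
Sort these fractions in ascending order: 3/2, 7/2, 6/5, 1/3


Convert to decimal for comparison:
  3/2 = 1.5
  7/2 = 3.5
  6/5 = 1.2
  1/3 = 0.3333
Decimals in increasing order: 0.3333 < 1.2 < 1.5 < 3.5
Writing each back as its fraction gives the sorted order.
Final answer: 1/3, 6/5, 3/2, 7/2


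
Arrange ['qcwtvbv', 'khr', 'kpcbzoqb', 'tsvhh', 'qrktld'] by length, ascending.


Compute lengths:
  'qcwtvbv' has length 7
  'khr' has length 3
  'kpcbzoqb' has length 8
  'tsvhh' has length 5
  'qrktld' has length 6
Lengths in increasing order: 3 < 5 < 6 < 7 < 8
Listing the words in that order gives the answer.
Final answer: ['khr', 'tsvhh', 'qrktld', 'qcwtvbv', 'kpcbzoqb']


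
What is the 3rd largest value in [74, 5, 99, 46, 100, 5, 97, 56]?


Sort descending: [100, 99, 97, 74, 56, 46, 5, 5]
The 3rd element (1-indexed) is at index 2.
Value = 97
Final answer: 97


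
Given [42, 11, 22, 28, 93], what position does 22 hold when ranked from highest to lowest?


Sort descending: [93, 42, 28, 22, 11]
Find 22 in the sorted list.
22 is at position 4.
Final answer: 4


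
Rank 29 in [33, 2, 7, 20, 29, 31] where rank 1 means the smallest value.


Sort ascending: [2, 7, 20, 29, 31, 33]
Find 29 in the sorted list.
29 is at position 4 (1-indexed).
Final answer: 4


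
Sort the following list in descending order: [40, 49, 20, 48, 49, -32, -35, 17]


Original list: [40, 49, 20, 48, 49, -32, -35, 17]
Repeatedly take the largest remaining element:
  Remaining [40, 49, 20, 48, 49, -32, -35, 17] -> largest is 49
  Remaining [40, 20, 48, 49, -32, -35, 17] -> largest is 49
  Remaining [40, 20, 48, -32, -35, 17] -> largest is 48
  Remaining [40, 20, -32, -35, 17] -> largest is 40
  Remaining [20, -32, -35, 17] -> largest is 20
  Remaining [-32, -35, 17] -> largest is 17
  Remaining [-32, -35] -> largest is -32
  Remaining [-35] -> largest is -35
Collecting the picks in order gives the descending list.
Final answer: [49, 49, 48, 40, 20, 17, -32, -35]


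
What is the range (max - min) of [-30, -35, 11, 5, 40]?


Maximum value: 40
Minimum value: -35
Range = 40 - (-35) = 75
Final answer: 75


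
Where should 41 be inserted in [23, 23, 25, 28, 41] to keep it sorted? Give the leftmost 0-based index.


List is sorted: [23, 23, 25, 28, 41]
We need the leftmost position where 41 can be inserted, i.e. the first index whose element is >= 41 (or the end of the list if none is).
Binary search with low=0, high=5 (0-based indices):
  low=0, high=5, mid=2: a[2]=25 < 41, so low = 3
  low=3, high=5, mid=4: a[4]=41 >= 41, so high = 4
  low=3, high=4, mid=3: a[3]=28 < 41, so low = 4
Now low = high = 4, so the insertion index is 4.
Final answer: 4


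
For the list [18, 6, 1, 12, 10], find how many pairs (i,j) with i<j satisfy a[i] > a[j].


For each element, count the later elements that are smaller than it:
  18 (index 0): smaller elements after it = [6, 1, 12, 10] -> 4
  6 (index 1): smaller elements after it = [1] -> 1
  1 (index 2): smaller elements after it = [] -> 0
  12 (index 3): smaller elements after it = [10] -> 1
Total inversions = 4 + 1 + 0 + 1 = 6
Final answer: 6


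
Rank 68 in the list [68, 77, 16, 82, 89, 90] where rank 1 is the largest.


Sort descending: [90, 89, 82, 77, 68, 16]
Find 68 in the sorted list.
68 is at position 5.
Final answer: 5


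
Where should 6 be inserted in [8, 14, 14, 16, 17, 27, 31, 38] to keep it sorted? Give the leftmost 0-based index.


List is sorted: [8, 14, 14, 16, 17, 27, 31, 38]
We need the leftmost position where 6 can be inserted, i.e. the first index whose element is >= 6 (or the end of the list if none is).
Binary search with low=0, high=8 (0-based indices):
  low=0, high=8, mid=4: a[4]=17 >= 6, so high = 4
  low=0, high=4, mid=2: a[2]=14 >= 6, so high = 2
  low=0, high=2, mid=1: a[1]=14 >= 6, so high = 1
  low=0, high=1, mid=0: a[0]=8 >= 6, so high = 0
Now low = high = 0, so the insertion index is 0.
Final answer: 0


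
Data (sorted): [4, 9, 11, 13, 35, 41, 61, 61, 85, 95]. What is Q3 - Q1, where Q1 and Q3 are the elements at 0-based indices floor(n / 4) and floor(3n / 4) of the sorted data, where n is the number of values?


The data has n = 10 elements.
Q1 index = floor(10 / 4) = floor(2.5) = 2; Q3 index = floor(3 * 10 / 4) = floor(7.5) = 7
Q1 = element at index 2 = 11
Q3 = element at index 7 = 61
IQR = 61 - 11 = 50
Final answer: 50


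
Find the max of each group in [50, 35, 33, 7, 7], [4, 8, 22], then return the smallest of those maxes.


Find max of each group:
  Group 1: [50, 35, 33, 7, 7] -> max = 50
  Group 2: [4, 8, 22] -> max = 22
Maxes: [50, 22]
Minimum of maxes = 22
Final answer: 22


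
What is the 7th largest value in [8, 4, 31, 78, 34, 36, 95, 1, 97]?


Sort descending: [97, 95, 78, 36, 34, 31, 8, 4, 1]
The 7th element (1-indexed) is at index 6.
Value = 8
Final answer: 8


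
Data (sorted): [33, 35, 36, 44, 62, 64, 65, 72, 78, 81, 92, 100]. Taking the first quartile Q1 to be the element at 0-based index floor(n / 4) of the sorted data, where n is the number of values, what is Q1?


The list has n = 12 elements.
Q1 index = floor(12 / 4) = floor(3) = 3
Counting from index 0 in the sorted data, the element at index 3 is 44.
Final answer: 44


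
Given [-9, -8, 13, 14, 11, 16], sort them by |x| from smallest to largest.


Compute absolute values:
  |-9| = 9
  |-8| = 8
  |13| = 13
  |14| = 14
  |11| = 11
  |16| = 16
Absolute values in increasing order: 8 < 9 < 11 < 13 < 14 < 16
Listing the original numbers in that order gives the answer.
Final answer: [-8, -9, 11, 13, 14, 16]


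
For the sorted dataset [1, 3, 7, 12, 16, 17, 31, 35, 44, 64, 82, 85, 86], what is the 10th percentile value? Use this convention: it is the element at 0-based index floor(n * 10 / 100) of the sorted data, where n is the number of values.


The dataset has n = 13 elements.
Index = floor(13 * 10 / 100) = floor(130 / 100) = floor(1.3) = 1
Counting from index 0 in the sorted data, the element at index 1 is 3.
Final answer: 3


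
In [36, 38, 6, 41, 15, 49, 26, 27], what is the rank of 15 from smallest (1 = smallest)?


Sort ascending: [6, 15, 26, 27, 36, 38, 41, 49]
Find 15 in the sorted list.
15 is at position 2 (1-indexed).
Final answer: 2


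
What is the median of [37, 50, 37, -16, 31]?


First, sort the list: [-16, 31, 37, 37, 50]
The list has 5 elements (odd count).
The middle index is 2 (0-based), and the element there is 37.
Final answer: 37


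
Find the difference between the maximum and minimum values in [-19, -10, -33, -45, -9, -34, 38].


Maximum value: 38
Minimum value: -45
Range = 38 - (-45) = 83
Final answer: 83


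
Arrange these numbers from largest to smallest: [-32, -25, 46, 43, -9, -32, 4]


Original list: [-32, -25, 46, 43, -9, -32, 4]
Repeatedly take the largest remaining element:
  Remaining [-32, -25, 46, 43, -9, -32, 4] -> largest is 46
  Remaining [-32, -25, 43, -9, -32, 4] -> largest is 43
  Remaining [-32, -25, -9, -32, 4] -> largest is 4
  Remaining [-32, -25, -9, -32] -> largest is -9
  Remaining [-32, -25, -32] -> largest is -25
  Remaining [-32, -32] -> largest is -32
  Remaining [-32] -> largest is -32
Collecting the picks in order gives the descending list.
Final answer: [46, 43, 4, -9, -25, -32, -32]


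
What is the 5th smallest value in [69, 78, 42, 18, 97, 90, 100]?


Sort ascending: [18, 42, 69, 78, 90, 97, 100]
The 5th element (1-indexed) is at index 4.
Value = 90
Final answer: 90


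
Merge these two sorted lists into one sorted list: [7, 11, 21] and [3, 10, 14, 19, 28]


List A: [7, 11, 21]
List B: [3, 10, 14, 19, 28]
Repeatedly compare the front elements and take the smaller:
  7 vs 3 -> take 3
  7 vs 10 -> take 7
  11 vs 10 -> take 10
  11 vs 14 -> take 11
  21 vs 14 -> take 14
  21 vs 19 -> take 19
  21 vs 28 -> take 21
  A is exhausted; append the rest of B: [28]
Final answer: [3, 7, 10, 11, 14, 19, 21, 28]


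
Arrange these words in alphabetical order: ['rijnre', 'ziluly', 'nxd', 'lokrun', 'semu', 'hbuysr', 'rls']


Compare strings character by character (the first differing letter decides):
  'hbuysr' < 'lokrun' since 'h' < 'l' at position 1
  'lokrun' < 'nxd' since 'l' < 'n' at position 1
  'nxd' < 'rijnre' since 'n' < 'r' at position 1
  'rijnre' < 'rls' since 'i' < 'l' at position 2
  'rls' < 'semu' since 'r' < 's' at position 1
  'semu' < 'ziluly' since 's' < 'z' at position 1
Chaining these comparisons gives the alphabetical order.
Final answer: ['hbuysr', 'lokrun', 'nxd', 'rijnre', 'rls', 'semu', 'ziluly']


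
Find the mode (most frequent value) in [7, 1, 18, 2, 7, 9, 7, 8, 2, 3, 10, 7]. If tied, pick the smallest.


Count the frequency of each value:
  1 appears 1 time(s)
  2 appears 2 time(s)
  3 appears 1 time(s)
  7 appears 4 time(s)
  8 appears 1 time(s)
  9 appears 1 time(s)
  10 appears 1 time(s)
  18 appears 1 time(s)
Maximum frequency is 4.
Only 7 reaches that frequency, so it is the mode.
Final answer: 7


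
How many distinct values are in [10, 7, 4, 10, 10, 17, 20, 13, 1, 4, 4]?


List all unique values:
Distinct values: [1, 4, 7, 10, 13, 17, 20]
Count = 7
Final answer: 7


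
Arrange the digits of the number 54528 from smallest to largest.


The number 54528 has digits: 5, 4, 5, 2, 8
Sorted: 2, 4, 5, 5, 8
Joining the sorted digits gives the result.
Final answer: 24558


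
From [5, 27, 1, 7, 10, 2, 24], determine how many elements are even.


Check each element:
  5 is odd
  27 is odd
  1 is odd
  7 is odd
  10 is even
  2 is even
  24 is even
Evens: [10, 2, 24]
Count of evens = 3
Final answer: 3


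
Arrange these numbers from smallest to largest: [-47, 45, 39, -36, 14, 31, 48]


Original list: [-47, 45, 39, -36, 14, 31, 48]
Repeatedly take the smallest remaining element:
  Remaining [-47, 45, 39, -36, 14, 31, 48] -> smallest is -47
  Remaining [45, 39, -36, 14, 31, 48] -> smallest is -36
  Remaining [45, 39, 14, 31, 48] -> smallest is 14
  Remaining [45, 39, 31, 48] -> smallest is 31
  Remaining [45, 39, 48] -> smallest is 39
  Remaining [45, 48] -> smallest is 45
  Remaining [48] -> smallest is 48
Collecting the picks in order gives the sorted list.
Final answer: [-47, -36, 14, 31, 39, 45, 48]


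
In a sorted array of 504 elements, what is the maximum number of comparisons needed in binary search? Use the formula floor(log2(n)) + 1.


Binary search halves the search space each step.
Maximum comparisons = floor(log2(504)) + 1
log2(504) = 8.9773
floor(log2(504)) = 8, so 8 + 1 = 9
Final answer: 9


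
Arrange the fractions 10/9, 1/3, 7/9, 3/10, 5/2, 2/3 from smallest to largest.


Convert to decimal for comparison:
  10/9 = 1.1111
  1/3 = 0.3333
  7/9 = 0.7778
  3/10 = 0.3
  5/2 = 2.5
  2/3 = 0.6667
Decimals in increasing order: 0.3 < 0.3333 < 0.6667 < 0.7778 < 1.1111 < 2.5
Writing each back as its fraction gives the sorted order.
Final answer: 3/10, 1/3, 2/3, 7/9, 10/9, 5/2


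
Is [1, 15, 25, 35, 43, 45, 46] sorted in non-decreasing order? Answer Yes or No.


Check consecutive pairs:
  1 <= 15? True
  15 <= 25? True
  25 <= 35? True
  35 <= 43? True
  43 <= 45? True
  45 <= 46? True
Every consecutive pair is in order, so the list is non-decreasing.
Final answer: Yes


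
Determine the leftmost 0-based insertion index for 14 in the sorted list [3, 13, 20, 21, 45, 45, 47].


List is sorted: [3, 13, 20, 21, 45, 45, 47]
We need the leftmost position where 14 can be inserted, i.e. the first index whose element is >= 14 (or the end of the list if none is).
Binary search with low=0, high=7 (0-based indices):
  low=0, high=7, mid=3: a[3]=21 >= 14, so high = 3
  low=0, high=3, mid=1: a[1]=13 < 14, so low = 2
  low=2, high=3, mid=2: a[2]=20 >= 14, so high = 2
Now low = high = 2, so the insertion index is 2.
Final answer: 2


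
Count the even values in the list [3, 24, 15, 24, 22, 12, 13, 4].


Check each element:
  3 is odd
  24 is even
  15 is odd
  24 is even
  22 is even
  12 is even
  13 is odd
  4 is even
Evens: [24, 24, 22, 12, 4]
Count of evens = 5
Final answer: 5


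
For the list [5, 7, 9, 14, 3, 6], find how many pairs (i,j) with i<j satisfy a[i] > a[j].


For each element, count the later elements that are smaller than it:
  5 (index 0): smaller elements after it = [3] -> 1
  7 (index 1): smaller elements after it = [3, 6] -> 2
  9 (index 2): smaller elements after it = [3, 6] -> 2
  14 (index 3): smaller elements after it = [3, 6] -> 2
  3 (index 4): smaller elements after it = [] -> 0
Total inversions = 1 + 2 + 2 + 2 + 0 = 7
Final answer: 7


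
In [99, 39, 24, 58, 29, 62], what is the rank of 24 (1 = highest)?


Sort descending: [99, 62, 58, 39, 29, 24]
Find 24 in the sorted list.
24 is at position 6.
Final answer: 6


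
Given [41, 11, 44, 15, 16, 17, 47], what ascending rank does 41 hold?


Sort ascending: [11, 15, 16, 17, 41, 44, 47]
Find 41 in the sorted list.
41 is at position 5 (1-indexed).
Final answer: 5


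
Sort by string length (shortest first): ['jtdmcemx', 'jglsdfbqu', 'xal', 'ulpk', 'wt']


Compute lengths:
  'jtdmcemx' has length 8
  'jglsdfbqu' has length 9
  'xal' has length 3
  'ulpk' has length 4
  'wt' has length 2
Lengths in increasing order: 2 < 3 < 4 < 8 < 9
Listing the words in that order gives the answer.
Final answer: ['wt', 'xal', 'ulpk', 'jtdmcemx', 'jglsdfbqu']


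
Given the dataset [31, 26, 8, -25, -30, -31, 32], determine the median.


First, sort the list: [-31, -30, -25, 8, 26, 31, 32]
The list has 7 elements (odd count).
The middle index is 3 (0-based), and the element there is 8.
Final answer: 8


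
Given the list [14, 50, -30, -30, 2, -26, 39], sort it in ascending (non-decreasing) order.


Original list: [14, 50, -30, -30, 2, -26, 39]
Repeatedly take the smallest remaining element:
  Remaining [14, 50, -30, -30, 2, -26, 39] -> smallest is -30
  Remaining [14, 50, -30, 2, -26, 39] -> smallest is -30
  Remaining [14, 50, 2, -26, 39] -> smallest is -26
  Remaining [14, 50, 2, 39] -> smallest is 2
  Remaining [14, 50, 39] -> smallest is 14
  Remaining [50, 39] -> smallest is 39
  Remaining [50] -> smallest is 50
Collecting the picks in order gives the sorted list.
Final answer: [-30, -30, -26, 2, 14, 39, 50]


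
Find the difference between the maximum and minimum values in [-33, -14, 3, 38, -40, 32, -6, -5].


Maximum value: 38
Minimum value: -40
Range = 38 - (-40) = 78
Final answer: 78


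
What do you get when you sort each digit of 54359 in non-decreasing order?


The number 54359 has digits: 5, 4, 3, 5, 9
Sorted: 3, 4, 5, 5, 9
Joining the sorted digits gives the result.
Final answer: 34559


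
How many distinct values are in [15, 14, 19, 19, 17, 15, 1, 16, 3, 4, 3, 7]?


List all unique values:
Distinct values: [1, 3, 4, 7, 14, 15, 16, 17, 19]
Count = 9
Final answer: 9


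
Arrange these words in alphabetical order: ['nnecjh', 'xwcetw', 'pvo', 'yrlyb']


Compare strings character by character (the first differing letter decides):
  'nnecjh' < 'pvo' since 'n' < 'p' at position 1
  'pvo' < 'xwcetw' since 'p' < 'x' at position 1
  'xwcetw' < 'yrlyb' since 'x' < 'y' at position 1
Chaining these comparisons gives the alphabetical order.
Final answer: ['nnecjh', 'pvo', 'xwcetw', 'yrlyb']


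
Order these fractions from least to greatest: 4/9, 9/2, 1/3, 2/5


Convert to decimal for comparison:
  4/9 = 0.4444
  9/2 = 4.5
  1/3 = 0.3333
  2/5 = 0.4
Decimals in increasing order: 0.3333 < 0.4 < 0.4444 < 4.5
Writing each back as its fraction gives the sorted order.
Final answer: 1/3, 2/5, 4/9, 9/2


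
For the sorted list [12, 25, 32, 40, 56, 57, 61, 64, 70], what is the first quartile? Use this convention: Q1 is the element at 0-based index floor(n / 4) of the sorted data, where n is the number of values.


The list has n = 9 elements.
Q1 index = floor(9 / 4) = floor(2.25) = 2
Counting from index 0 in the sorted data, the element at index 2 is 32.
Final answer: 32


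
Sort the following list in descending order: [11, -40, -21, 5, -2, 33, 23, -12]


Original list: [11, -40, -21, 5, -2, 33, 23, -12]
Repeatedly take the largest remaining element:
  Remaining [11, -40, -21, 5, -2, 33, 23, -12] -> largest is 33
  Remaining [11, -40, -21, 5, -2, 23, -12] -> largest is 23
  Remaining [11, -40, -21, 5, -2, -12] -> largest is 11
  Remaining [-40, -21, 5, -2, -12] -> largest is 5
  Remaining [-40, -21, -2, -12] -> largest is -2
  Remaining [-40, -21, -12] -> largest is -12
  Remaining [-40, -21] -> largest is -21
  Remaining [-40] -> largest is -40
Collecting the picks in order gives the descending list.
Final answer: [33, 23, 11, 5, -2, -12, -21, -40]


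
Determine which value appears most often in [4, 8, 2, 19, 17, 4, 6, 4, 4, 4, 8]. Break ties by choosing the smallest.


Count the frequency of each value:
  2 appears 1 time(s)
  4 appears 5 time(s)
  6 appears 1 time(s)
  8 appears 2 time(s)
  17 appears 1 time(s)
  19 appears 1 time(s)
Maximum frequency is 5.
Only 4 reaches that frequency, so it is the mode.
Final answer: 4


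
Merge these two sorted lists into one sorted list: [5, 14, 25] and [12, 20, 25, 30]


List A: [5, 14, 25]
List B: [12, 20, 25, 30]
Repeatedly compare the front elements and take the smaller:
  5 vs 12 -> take 5
  14 vs 12 -> take 12
  14 vs 20 -> take 14
  25 vs 20 -> take 20
  25 vs 25 -> take 25
  A is exhausted; append the rest of B: [25, 30]
Final answer: [5, 12, 14, 20, 25, 25, 30]


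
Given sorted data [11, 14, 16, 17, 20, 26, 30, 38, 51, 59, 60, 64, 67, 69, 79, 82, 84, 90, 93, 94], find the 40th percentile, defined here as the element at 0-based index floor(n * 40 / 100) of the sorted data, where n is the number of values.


The dataset has n = 20 elements.
Index = floor(20 * 40 / 100) = floor(800 / 100) = floor(8) = 8
Counting from index 0 in the sorted data, the element at index 8 is 51.
Final answer: 51


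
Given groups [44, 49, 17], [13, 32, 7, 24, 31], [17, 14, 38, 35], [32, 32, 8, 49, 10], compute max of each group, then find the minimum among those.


Find max of each group:
  Group 1: [44, 49, 17] -> max = 49
  Group 2: [13, 32, 7, 24, 31] -> max = 32
  Group 3: [17, 14, 38, 35] -> max = 38
  Group 4: [32, 32, 8, 49, 10] -> max = 49
Maxes: [49, 32, 38, 49]
Minimum of maxes = 32
Final answer: 32


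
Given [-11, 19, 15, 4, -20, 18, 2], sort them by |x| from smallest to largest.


Compute absolute values:
  |-11| = 11
  |19| = 19
  |15| = 15
  |4| = 4
  |-20| = 20
  |18| = 18
  |2| = 2
Absolute values in increasing order: 2 < 4 < 11 < 15 < 18 < 19 < 20
Listing the original numbers in that order gives the answer.
Final answer: [2, 4, -11, 15, 18, 19, -20]


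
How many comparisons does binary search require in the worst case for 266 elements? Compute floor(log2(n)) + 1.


Binary search halves the search space each step.
Maximum comparisons = floor(log2(266)) + 1
log2(266) = 8.0553
floor(log2(266)) = 8, so 8 + 1 = 9
Final answer: 9


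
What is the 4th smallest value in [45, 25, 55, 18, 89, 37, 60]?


Sort ascending: [18, 25, 37, 45, 55, 60, 89]
The 4th element (1-indexed) is at index 3.
Value = 45
Final answer: 45


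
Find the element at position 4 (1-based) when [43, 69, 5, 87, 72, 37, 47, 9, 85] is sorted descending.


Sort descending: [87, 85, 72, 69, 47, 43, 37, 9, 5]
The 4th element (1-indexed) is at index 3.
Value = 69
Final answer: 69


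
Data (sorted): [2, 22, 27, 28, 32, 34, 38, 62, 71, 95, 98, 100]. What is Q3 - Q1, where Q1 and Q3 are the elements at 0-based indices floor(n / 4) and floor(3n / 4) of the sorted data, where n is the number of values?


The data has n = 12 elements.
Q1 index = floor(12 / 4) = floor(3) = 3; Q3 index = floor(3 * 12 / 4) = floor(9) = 9
Q1 = element at index 3 = 28
Q3 = element at index 9 = 95
IQR = 95 - 28 = 67
Final answer: 67


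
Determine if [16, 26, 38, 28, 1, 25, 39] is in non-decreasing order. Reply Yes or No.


Check consecutive pairs:
  16 <= 26? True
  26 <= 38? True
  38 <= 28? False
  28 <= 1? False
  1 <= 25? True
  25 <= 39? True
2 consecutive pair(s) are out of order, so the list is not sorted.
Final answer: No


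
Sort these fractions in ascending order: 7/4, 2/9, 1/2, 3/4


Convert to decimal for comparison:
  7/4 = 1.75
  2/9 = 0.2222
  1/2 = 0.5
  3/4 = 0.75
Decimals in increasing order: 0.2222 < 0.5 < 0.75 < 1.75
Writing each back as its fraction gives the sorted order.
Final answer: 2/9, 1/2, 3/4, 7/4


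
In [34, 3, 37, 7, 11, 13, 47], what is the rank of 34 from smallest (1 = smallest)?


Sort ascending: [3, 7, 11, 13, 34, 37, 47]
Find 34 in the sorted list.
34 is at position 5 (1-indexed).
Final answer: 5


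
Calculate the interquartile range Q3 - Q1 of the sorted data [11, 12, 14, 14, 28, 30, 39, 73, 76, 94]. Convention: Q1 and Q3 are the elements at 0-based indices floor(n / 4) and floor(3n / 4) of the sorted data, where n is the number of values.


The data has n = 10 elements.
Q1 index = floor(10 / 4) = floor(2.5) = 2; Q3 index = floor(3 * 10 / 4) = floor(7.5) = 7
Q1 = element at index 2 = 14
Q3 = element at index 7 = 73
IQR = 73 - 14 = 59
Final answer: 59


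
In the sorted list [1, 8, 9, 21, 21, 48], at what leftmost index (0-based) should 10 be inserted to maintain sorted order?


List is sorted: [1, 8, 9, 21, 21, 48]
We need the leftmost position where 10 can be inserted, i.e. the first index whose element is >= 10 (or the end of the list if none is).
Binary search with low=0, high=6 (0-based indices):
  low=0, high=6, mid=3: a[3]=21 >= 10, so high = 3
  low=0, high=3, mid=1: a[1]=8 < 10, so low = 2
  low=2, high=3, mid=2: a[2]=9 < 10, so low = 3
Now low = high = 3, so the insertion index is 3.
Final answer: 3


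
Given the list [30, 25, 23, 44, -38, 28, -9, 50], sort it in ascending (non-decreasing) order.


Original list: [30, 25, 23, 44, -38, 28, -9, 50]
Repeatedly take the smallest remaining element:
  Remaining [30, 25, 23, 44, -38, 28, -9, 50] -> smallest is -38
  Remaining [30, 25, 23, 44, 28, -9, 50] -> smallest is -9
  Remaining [30, 25, 23, 44, 28, 50] -> smallest is 23
  Remaining [30, 25, 44, 28, 50] -> smallest is 25
  Remaining [30, 44, 28, 50] -> smallest is 28
  Remaining [30, 44, 50] -> smallest is 30
  Remaining [44, 50] -> smallest is 44
  Remaining [50] -> smallest is 50
Collecting the picks in order gives the sorted list.
Final answer: [-38, -9, 23, 25, 28, 30, 44, 50]


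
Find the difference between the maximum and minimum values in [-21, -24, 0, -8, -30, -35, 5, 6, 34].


Maximum value: 34
Minimum value: -35
Range = 34 - (-35) = 69
Final answer: 69


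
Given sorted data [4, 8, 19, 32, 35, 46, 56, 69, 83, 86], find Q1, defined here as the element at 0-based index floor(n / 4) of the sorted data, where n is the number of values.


The list has n = 10 elements.
Q1 index = floor(10 / 4) = floor(2.5) = 2
Counting from index 0 in the sorted data, the element at index 2 is 19.
Final answer: 19


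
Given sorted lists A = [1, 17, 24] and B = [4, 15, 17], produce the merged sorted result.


List A: [1, 17, 24]
List B: [4, 15, 17]
Repeatedly compare the front elements and take the smaller:
  1 vs 4 -> take 1
  17 vs 4 -> take 4
  17 vs 15 -> take 15
  17 vs 17 -> take 17
  24 vs 17 -> take 17
  B is exhausted; append the rest of A: [24]
Final answer: [1, 4, 15, 17, 17, 24]


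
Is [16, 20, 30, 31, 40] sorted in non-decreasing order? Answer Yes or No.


Check consecutive pairs:
  16 <= 20? True
  20 <= 30? True
  30 <= 31? True
  31 <= 40? True
Every consecutive pair is in order, so the list is non-decreasing.
Final answer: Yes


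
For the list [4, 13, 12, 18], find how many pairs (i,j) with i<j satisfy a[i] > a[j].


For each element, count the later elements that are smaller than it:
  4 (index 0): smaller elements after it = [] -> 0
  13 (index 1): smaller elements after it = [12] -> 1
  12 (index 2): smaller elements after it = [] -> 0
Total inversions = 0 + 1 + 0 = 1
Final answer: 1


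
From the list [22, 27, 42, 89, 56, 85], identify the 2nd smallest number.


Sort ascending: [22, 27, 42, 56, 85, 89]
The 2nd element (1-indexed) is at index 1.
Value = 27
Final answer: 27


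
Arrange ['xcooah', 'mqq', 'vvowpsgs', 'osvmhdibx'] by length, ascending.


Compute lengths:
  'xcooah' has length 6
  'mqq' has length 3
  'vvowpsgs' has length 8
  'osvmhdibx' has length 9
Lengths in increasing order: 3 < 6 < 8 < 9
Listing the words in that order gives the answer.
Final answer: ['mqq', 'xcooah', 'vvowpsgs', 'osvmhdibx']


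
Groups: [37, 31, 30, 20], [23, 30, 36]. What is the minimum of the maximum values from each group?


Find max of each group:
  Group 1: [37, 31, 30, 20] -> max = 37
  Group 2: [23, 30, 36] -> max = 36
Maxes: [37, 36]
Minimum of maxes = 36
Final answer: 36


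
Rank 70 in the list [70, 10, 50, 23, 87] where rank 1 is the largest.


Sort descending: [87, 70, 50, 23, 10]
Find 70 in the sorted list.
70 is at position 2.
Final answer: 2


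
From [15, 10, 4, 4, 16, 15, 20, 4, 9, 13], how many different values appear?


List all unique values:
Distinct values: [4, 9, 10, 13, 15, 16, 20]
Count = 7
Final answer: 7


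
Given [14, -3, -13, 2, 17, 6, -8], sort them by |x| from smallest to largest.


Compute absolute values:
  |14| = 14
  |-3| = 3
  |-13| = 13
  |2| = 2
  |17| = 17
  |6| = 6
  |-8| = 8
Absolute values in increasing order: 2 < 3 < 6 < 8 < 13 < 14 < 17
Listing the original numbers in that order gives the answer.
Final answer: [2, -3, 6, -8, -13, 14, 17]


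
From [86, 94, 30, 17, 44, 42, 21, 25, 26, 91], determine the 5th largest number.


Sort descending: [94, 91, 86, 44, 42, 30, 26, 25, 21, 17]
The 5th element (1-indexed) is at index 4.
Value = 42
Final answer: 42


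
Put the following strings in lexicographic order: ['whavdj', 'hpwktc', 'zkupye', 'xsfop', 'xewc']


Compare strings character by character (the first differing letter decides):
  'hpwktc' < 'whavdj' since 'h' < 'w' at position 1
  'whavdj' < 'xewc' since 'w' < 'x' at position 1
  'xewc' < 'xsfop' since 'e' < 's' at position 2
  'xsfop' < 'zkupye' since 'x' < 'z' at position 1
Chaining these comparisons gives the alphabetical order.
Final answer: ['hpwktc', 'whavdj', 'xewc', 'xsfop', 'zkupye']


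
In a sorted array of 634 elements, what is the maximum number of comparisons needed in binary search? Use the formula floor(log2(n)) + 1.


Binary search halves the search space each step.
Maximum comparisons = floor(log2(634)) + 1
log2(634) = 9.3083
floor(log2(634)) = 9, so 9 + 1 = 10
Final answer: 10


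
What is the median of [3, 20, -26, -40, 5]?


First, sort the list: [-40, -26, 3, 5, 20]
The list has 5 elements (odd count).
The middle index is 2 (0-based), and the element there is 3.
Final answer: 3


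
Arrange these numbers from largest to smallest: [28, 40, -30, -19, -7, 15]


Original list: [28, 40, -30, -19, -7, 15]
Repeatedly take the largest remaining element:
  Remaining [28, 40, -30, -19, -7, 15] -> largest is 40
  Remaining [28, -30, -19, -7, 15] -> largest is 28
  Remaining [-30, -19, -7, 15] -> largest is 15
  Remaining [-30, -19, -7] -> largest is -7
  Remaining [-30, -19] -> largest is -19
  Remaining [-30] -> largest is -30
Collecting the picks in order gives the descending list.
Final answer: [40, 28, 15, -7, -19, -30]


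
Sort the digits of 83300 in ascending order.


The number 83300 has digits: 8, 3, 3, 0, 0
Sorted: 0, 0, 3, 3, 8
Joining the sorted digits gives the result.
Final answer: 00338


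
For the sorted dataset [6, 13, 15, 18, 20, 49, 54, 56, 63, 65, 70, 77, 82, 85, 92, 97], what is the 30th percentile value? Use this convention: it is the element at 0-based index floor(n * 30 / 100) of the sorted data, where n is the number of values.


The dataset has n = 16 elements.
Index = floor(16 * 30 / 100) = floor(480 / 100) = floor(4.8) = 4
Counting from index 0 in the sorted data, the element at index 4 is 20.
Final answer: 20


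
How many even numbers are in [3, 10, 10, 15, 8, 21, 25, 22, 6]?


Check each element:
  3 is odd
  10 is even
  10 is even
  15 is odd
  8 is even
  21 is odd
  25 is odd
  22 is even
  6 is even
Evens: [10, 10, 8, 22, 6]
Count of evens = 5
Final answer: 5


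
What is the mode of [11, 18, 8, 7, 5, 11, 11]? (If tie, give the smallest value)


Count the frequency of each value:
  5 appears 1 time(s)
  7 appears 1 time(s)
  8 appears 1 time(s)
  11 appears 3 time(s)
  18 appears 1 time(s)
Maximum frequency is 3.
Only 11 reaches that frequency, so it is the mode.
Final answer: 11


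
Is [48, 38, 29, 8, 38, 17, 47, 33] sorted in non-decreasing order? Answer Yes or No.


Check consecutive pairs:
  48 <= 38? False
  38 <= 29? False
  29 <= 8? False
  8 <= 38? True
  38 <= 17? False
  17 <= 47? True
  47 <= 33? False
5 consecutive pair(s) are out of order, so the list is not sorted.
Final answer: No


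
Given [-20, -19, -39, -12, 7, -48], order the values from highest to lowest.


Original list: [-20, -19, -39, -12, 7, -48]
Repeatedly take the largest remaining element:
  Remaining [-20, -19, -39, -12, 7, -48] -> largest is 7
  Remaining [-20, -19, -39, -12, -48] -> largest is -12
  Remaining [-20, -19, -39, -48] -> largest is -19
  Remaining [-20, -39, -48] -> largest is -20
  Remaining [-39, -48] -> largest is -39
  Remaining [-48] -> largest is -48
Collecting the picks in order gives the descending list.
Final answer: [7, -12, -19, -20, -39, -48]


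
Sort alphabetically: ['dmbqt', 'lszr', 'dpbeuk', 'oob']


Compare strings character by character (the first differing letter decides):
  'dmbqt' < 'dpbeuk' since 'm' < 'p' at position 2
  'dpbeuk' < 'lszr' since 'd' < 'l' at position 1
  'lszr' < 'oob' since 'l' < 'o' at position 1
Chaining these comparisons gives the alphabetical order.
Final answer: ['dmbqt', 'dpbeuk', 'lszr', 'oob']


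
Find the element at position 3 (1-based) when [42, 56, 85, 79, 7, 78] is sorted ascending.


Sort ascending: [7, 42, 56, 78, 79, 85]
The 3rd element (1-indexed) is at index 2.
Value = 56
Final answer: 56


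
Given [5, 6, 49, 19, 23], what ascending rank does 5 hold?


Sort ascending: [5, 6, 19, 23, 49]
Find 5 in the sorted list.
5 is at position 1 (1-indexed).
Final answer: 1


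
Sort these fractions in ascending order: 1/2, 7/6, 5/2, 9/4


Convert to decimal for comparison:
  1/2 = 0.5
  7/6 = 1.1667
  5/2 = 2.5
  9/4 = 2.25
Decimals in increasing order: 0.5 < 1.1667 < 2.25 < 2.5
Writing each back as its fraction gives the sorted order.
Final answer: 1/2, 7/6, 9/4, 5/2


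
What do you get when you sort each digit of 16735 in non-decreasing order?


The number 16735 has digits: 1, 6, 7, 3, 5
Sorted: 1, 3, 5, 6, 7
Joining the sorted digits gives the result.
Final answer: 13567


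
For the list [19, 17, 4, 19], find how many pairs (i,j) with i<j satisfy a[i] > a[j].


For each element, count the later elements that are smaller than it:
  19 (index 0): smaller elements after it = [17, 4] -> 2
  17 (index 1): smaller elements after it = [4] -> 1
  4 (index 2): smaller elements after it = [] -> 0
Total inversions = 2 + 1 + 0 = 3
Final answer: 3
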